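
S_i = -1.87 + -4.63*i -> [-1.87, -6.5, -11.13, -15.76, -20.39]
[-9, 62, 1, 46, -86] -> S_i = Random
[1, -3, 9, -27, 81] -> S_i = 1*-3^i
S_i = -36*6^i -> [-36, -216, -1296, -7776, -46656]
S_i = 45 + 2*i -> [45, 47, 49, 51, 53]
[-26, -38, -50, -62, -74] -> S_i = -26 + -12*i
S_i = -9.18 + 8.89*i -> [-9.18, -0.29, 8.6, 17.49, 26.38]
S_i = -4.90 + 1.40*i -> [-4.9, -3.5, -2.1, -0.7, 0.7]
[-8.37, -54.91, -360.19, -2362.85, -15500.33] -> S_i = -8.37*6.56^i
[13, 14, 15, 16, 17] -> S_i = 13 + 1*i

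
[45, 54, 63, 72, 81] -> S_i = 45 + 9*i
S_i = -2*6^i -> [-2, -12, -72, -432, -2592]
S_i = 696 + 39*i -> [696, 735, 774, 813, 852]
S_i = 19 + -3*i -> [19, 16, 13, 10, 7]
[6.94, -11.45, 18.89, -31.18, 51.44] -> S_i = 6.94*(-1.65)^i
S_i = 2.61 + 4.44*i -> [2.61, 7.05, 11.49, 15.93, 20.37]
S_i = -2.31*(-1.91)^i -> [-2.31, 4.41, -8.43, 16.1, -30.74]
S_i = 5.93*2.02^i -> [5.93, 11.98, 24.2, 48.88, 98.73]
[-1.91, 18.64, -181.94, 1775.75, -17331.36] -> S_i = -1.91*(-9.76)^i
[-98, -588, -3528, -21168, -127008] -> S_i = -98*6^i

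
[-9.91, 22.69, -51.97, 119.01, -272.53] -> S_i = -9.91*(-2.29)^i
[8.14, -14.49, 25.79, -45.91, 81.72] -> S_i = 8.14*(-1.78)^i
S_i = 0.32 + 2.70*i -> [0.32, 3.02, 5.72, 8.42, 11.12]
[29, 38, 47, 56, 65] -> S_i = 29 + 9*i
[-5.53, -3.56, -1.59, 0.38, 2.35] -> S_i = -5.53 + 1.97*i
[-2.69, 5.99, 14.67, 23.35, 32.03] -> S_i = -2.69 + 8.68*i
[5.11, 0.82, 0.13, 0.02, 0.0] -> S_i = 5.11*0.16^i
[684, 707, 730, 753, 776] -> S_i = 684 + 23*i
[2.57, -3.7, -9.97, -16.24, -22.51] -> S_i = 2.57 + -6.27*i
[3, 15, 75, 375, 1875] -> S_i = 3*5^i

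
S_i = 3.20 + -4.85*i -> [3.2, -1.65, -6.5, -11.35, -16.2]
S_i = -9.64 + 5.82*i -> [-9.64, -3.82, 2.0, 7.82, 13.64]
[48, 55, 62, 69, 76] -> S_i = 48 + 7*i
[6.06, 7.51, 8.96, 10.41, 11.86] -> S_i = 6.06 + 1.45*i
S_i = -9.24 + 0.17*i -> [-9.24, -9.07, -8.9, -8.73, -8.56]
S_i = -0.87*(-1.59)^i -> [-0.87, 1.38, -2.2, 3.5, -5.56]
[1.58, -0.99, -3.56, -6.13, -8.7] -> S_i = 1.58 + -2.57*i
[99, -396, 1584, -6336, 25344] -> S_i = 99*-4^i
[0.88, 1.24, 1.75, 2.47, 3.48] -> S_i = 0.88*1.41^i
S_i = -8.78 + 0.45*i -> [-8.78, -8.33, -7.88, -7.43, -6.98]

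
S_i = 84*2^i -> [84, 168, 336, 672, 1344]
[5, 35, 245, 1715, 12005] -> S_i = 5*7^i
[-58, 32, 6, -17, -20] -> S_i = Random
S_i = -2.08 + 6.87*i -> [-2.08, 4.79, 11.66, 18.53, 25.4]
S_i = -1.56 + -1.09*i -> [-1.56, -2.65, -3.74, -4.83, -5.92]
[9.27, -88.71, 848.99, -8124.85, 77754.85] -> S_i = 9.27*(-9.57)^i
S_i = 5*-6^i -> [5, -30, 180, -1080, 6480]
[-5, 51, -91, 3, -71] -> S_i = Random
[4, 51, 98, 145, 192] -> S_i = 4 + 47*i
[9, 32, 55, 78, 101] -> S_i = 9 + 23*i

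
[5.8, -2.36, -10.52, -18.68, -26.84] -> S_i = 5.80 + -8.16*i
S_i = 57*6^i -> [57, 342, 2052, 12312, 73872]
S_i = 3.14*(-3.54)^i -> [3.14, -11.12, 39.35, -139.3, 493.11]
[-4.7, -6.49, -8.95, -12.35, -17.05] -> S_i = -4.70*1.38^i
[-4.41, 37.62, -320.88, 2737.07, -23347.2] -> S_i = -4.41*(-8.53)^i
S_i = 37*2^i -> [37, 74, 148, 296, 592]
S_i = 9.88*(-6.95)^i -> [9.88, -68.67, 477.23, -3316.74, 23051.34]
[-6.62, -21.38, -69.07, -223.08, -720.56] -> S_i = -6.62*3.23^i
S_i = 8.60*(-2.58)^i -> [8.6, -22.19, 57.25, -147.69, 381.05]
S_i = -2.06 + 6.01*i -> [-2.06, 3.95, 9.96, 15.97, 21.98]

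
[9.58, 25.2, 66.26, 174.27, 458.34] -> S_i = 9.58*2.63^i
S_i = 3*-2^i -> [3, -6, 12, -24, 48]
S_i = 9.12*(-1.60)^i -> [9.12, -14.59, 23.35, -37.36, 59.77]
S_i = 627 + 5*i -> [627, 632, 637, 642, 647]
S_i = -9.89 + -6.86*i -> [-9.89, -16.75, -23.61, -30.47, -37.33]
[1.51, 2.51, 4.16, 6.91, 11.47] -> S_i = 1.51*1.66^i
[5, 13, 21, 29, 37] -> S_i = 5 + 8*i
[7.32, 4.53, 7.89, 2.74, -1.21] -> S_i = Random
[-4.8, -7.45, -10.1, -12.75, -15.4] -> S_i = -4.80 + -2.65*i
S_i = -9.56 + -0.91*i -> [-9.56, -10.47, -11.38, -12.29, -13.2]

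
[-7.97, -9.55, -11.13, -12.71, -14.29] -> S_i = -7.97 + -1.58*i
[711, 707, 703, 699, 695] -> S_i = 711 + -4*i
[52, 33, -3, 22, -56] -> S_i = Random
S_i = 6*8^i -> [6, 48, 384, 3072, 24576]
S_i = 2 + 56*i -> [2, 58, 114, 170, 226]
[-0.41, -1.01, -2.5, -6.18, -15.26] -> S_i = -0.41*2.47^i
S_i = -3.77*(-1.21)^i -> [-3.77, 4.56, -5.52, 6.68, -8.08]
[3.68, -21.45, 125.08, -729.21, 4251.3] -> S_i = 3.68*(-5.83)^i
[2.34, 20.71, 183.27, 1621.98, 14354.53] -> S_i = 2.34*8.85^i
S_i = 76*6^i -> [76, 456, 2736, 16416, 98496]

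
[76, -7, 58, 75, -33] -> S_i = Random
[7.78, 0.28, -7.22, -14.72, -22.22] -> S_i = 7.78 + -7.50*i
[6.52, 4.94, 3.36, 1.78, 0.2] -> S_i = 6.52 + -1.58*i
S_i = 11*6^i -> [11, 66, 396, 2376, 14256]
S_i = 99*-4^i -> [99, -396, 1584, -6336, 25344]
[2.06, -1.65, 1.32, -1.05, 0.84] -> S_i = 2.06*(-0.80)^i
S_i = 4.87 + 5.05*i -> [4.87, 9.92, 14.97, 20.02, 25.07]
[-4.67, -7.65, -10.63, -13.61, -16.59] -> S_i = -4.67 + -2.98*i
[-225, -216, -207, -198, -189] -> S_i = -225 + 9*i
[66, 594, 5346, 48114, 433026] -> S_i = 66*9^i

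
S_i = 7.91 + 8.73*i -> [7.91, 16.64, 25.37, 34.1, 42.83]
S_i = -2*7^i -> [-2, -14, -98, -686, -4802]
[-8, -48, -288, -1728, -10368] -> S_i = -8*6^i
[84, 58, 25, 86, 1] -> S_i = Random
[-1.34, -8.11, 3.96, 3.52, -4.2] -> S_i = Random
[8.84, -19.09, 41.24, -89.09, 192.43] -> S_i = 8.84*(-2.16)^i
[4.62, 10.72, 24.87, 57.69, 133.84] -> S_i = 4.62*2.32^i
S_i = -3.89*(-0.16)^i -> [-3.89, 0.62, -0.1, 0.02, -0.0]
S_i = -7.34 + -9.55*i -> [-7.34, -16.89, -26.44, -35.99, -45.54]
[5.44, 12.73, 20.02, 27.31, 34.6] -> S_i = 5.44 + 7.29*i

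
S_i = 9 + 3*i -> [9, 12, 15, 18, 21]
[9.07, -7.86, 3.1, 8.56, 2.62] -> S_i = Random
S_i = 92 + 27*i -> [92, 119, 146, 173, 200]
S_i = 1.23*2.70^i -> [1.23, 3.32, 8.97, 24.21, 65.37]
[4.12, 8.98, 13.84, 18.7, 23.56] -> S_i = 4.12 + 4.86*i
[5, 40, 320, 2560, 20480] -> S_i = 5*8^i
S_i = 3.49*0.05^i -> [3.49, 0.17, 0.01, 0.0, 0.0]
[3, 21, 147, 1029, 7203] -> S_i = 3*7^i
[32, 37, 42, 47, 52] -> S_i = 32 + 5*i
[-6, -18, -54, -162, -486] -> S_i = -6*3^i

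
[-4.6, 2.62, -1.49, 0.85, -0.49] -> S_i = -4.60*(-0.57)^i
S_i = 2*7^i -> [2, 14, 98, 686, 4802]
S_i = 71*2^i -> [71, 142, 284, 568, 1136]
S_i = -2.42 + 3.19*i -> [-2.42, 0.77, 3.96, 7.15, 10.34]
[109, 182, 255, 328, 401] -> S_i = 109 + 73*i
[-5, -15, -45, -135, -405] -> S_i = -5*3^i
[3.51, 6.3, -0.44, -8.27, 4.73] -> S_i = Random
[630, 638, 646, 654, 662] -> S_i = 630 + 8*i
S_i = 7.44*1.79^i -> [7.44, 13.32, 23.84, 42.67, 76.38]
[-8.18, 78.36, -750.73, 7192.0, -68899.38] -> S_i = -8.18*(-9.58)^i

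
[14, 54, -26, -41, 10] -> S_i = Random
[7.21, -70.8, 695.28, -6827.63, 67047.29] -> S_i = 7.21*(-9.82)^i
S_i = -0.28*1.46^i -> [-0.28, -0.41, -0.6, -0.87, -1.27]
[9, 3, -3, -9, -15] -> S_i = 9 + -6*i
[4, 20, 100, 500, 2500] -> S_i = 4*5^i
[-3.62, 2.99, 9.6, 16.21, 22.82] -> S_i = -3.62 + 6.61*i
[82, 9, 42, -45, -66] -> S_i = Random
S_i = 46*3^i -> [46, 138, 414, 1242, 3726]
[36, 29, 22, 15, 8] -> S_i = 36 + -7*i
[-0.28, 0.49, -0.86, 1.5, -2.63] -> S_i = -0.28*(-1.75)^i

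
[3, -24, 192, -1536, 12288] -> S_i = 3*-8^i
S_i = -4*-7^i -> [-4, 28, -196, 1372, -9604]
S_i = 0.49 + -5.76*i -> [0.49, -5.27, -11.03, -16.79, -22.55]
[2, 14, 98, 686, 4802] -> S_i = 2*7^i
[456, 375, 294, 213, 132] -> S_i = 456 + -81*i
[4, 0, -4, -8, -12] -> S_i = 4 + -4*i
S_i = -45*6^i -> [-45, -270, -1620, -9720, -58320]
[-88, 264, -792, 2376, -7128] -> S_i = -88*-3^i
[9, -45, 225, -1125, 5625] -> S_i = 9*-5^i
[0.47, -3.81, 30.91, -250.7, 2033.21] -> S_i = 0.47*(-8.11)^i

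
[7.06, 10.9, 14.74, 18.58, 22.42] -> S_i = 7.06 + 3.84*i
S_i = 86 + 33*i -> [86, 119, 152, 185, 218]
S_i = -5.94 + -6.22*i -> [-5.94, -12.16, -18.38, -24.6, -30.82]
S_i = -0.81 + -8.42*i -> [-0.81, -9.23, -17.65, -26.07, -34.49]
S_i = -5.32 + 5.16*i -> [-5.32, -0.16, 5.0, 10.16, 15.32]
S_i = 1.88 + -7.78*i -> [1.88, -5.9, -13.68, -21.46, -29.24]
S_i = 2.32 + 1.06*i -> [2.32, 3.38, 4.44, 5.5, 6.56]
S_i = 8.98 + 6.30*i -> [8.98, 15.28, 21.58, 27.88, 34.18]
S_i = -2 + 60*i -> [-2, 58, 118, 178, 238]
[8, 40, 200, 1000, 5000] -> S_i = 8*5^i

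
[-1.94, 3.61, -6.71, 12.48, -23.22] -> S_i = -1.94*(-1.86)^i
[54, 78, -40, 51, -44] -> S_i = Random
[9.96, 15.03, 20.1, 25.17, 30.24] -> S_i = 9.96 + 5.07*i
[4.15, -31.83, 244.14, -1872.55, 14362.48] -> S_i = 4.15*(-7.67)^i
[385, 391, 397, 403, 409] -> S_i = 385 + 6*i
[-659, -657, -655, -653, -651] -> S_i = -659 + 2*i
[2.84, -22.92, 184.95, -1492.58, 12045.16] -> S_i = 2.84*(-8.07)^i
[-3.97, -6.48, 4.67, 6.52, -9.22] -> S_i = Random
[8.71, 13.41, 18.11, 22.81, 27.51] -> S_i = 8.71 + 4.70*i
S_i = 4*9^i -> [4, 36, 324, 2916, 26244]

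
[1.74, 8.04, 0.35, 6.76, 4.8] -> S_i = Random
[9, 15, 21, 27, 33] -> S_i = 9 + 6*i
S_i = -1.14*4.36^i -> [-1.14, -4.97, -21.67, -94.49, -411.96]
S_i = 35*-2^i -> [35, -70, 140, -280, 560]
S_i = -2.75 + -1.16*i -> [-2.75, -3.91, -5.07, -6.23, -7.39]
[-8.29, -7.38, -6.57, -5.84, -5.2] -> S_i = -8.29*0.89^i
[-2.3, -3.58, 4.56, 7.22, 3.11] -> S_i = Random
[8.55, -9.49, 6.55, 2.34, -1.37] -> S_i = Random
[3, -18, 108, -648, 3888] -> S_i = 3*-6^i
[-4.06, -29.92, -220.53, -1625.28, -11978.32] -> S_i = -4.06*7.37^i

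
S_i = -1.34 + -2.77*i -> [-1.34, -4.11, -6.88, -9.65, -12.42]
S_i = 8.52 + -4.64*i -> [8.52, 3.88, -0.76, -5.4, -10.04]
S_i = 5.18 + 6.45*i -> [5.18, 11.63, 18.08, 24.53, 30.98]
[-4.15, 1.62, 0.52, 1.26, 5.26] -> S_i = Random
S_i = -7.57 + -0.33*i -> [-7.57, -7.9, -8.23, -8.56, -8.89]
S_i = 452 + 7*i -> [452, 459, 466, 473, 480]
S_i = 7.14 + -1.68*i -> [7.14, 5.46, 3.78, 2.1, 0.42]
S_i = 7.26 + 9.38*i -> [7.26, 16.64, 26.02, 35.4, 44.78]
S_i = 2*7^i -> [2, 14, 98, 686, 4802]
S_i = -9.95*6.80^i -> [-9.95, -67.66, -460.09, -3128.6, -21274.47]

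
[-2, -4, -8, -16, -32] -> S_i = -2*2^i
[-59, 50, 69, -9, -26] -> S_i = Random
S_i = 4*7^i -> [4, 28, 196, 1372, 9604]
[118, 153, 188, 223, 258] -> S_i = 118 + 35*i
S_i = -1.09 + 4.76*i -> [-1.09, 3.67, 8.43, 13.19, 17.95]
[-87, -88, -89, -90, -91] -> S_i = -87 + -1*i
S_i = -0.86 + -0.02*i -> [-0.86, -0.88, -0.9, -0.92, -0.94]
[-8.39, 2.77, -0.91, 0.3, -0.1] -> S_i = -8.39*(-0.33)^i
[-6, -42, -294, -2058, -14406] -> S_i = -6*7^i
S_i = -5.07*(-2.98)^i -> [-5.07, 15.11, -45.02, 134.17, -399.83]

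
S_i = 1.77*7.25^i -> [1.77, 12.83, 93.04, 674.51, 4890.19]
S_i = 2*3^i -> [2, 6, 18, 54, 162]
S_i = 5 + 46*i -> [5, 51, 97, 143, 189]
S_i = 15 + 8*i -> [15, 23, 31, 39, 47]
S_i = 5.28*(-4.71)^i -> [5.28, -24.87, 117.13, -551.69, 2598.47]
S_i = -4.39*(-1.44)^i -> [-4.39, 6.32, -9.1, 13.11, -18.88]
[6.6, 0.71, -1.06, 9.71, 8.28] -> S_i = Random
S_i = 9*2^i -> [9, 18, 36, 72, 144]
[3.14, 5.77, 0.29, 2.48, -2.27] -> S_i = Random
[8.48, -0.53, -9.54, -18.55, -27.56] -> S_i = 8.48 + -9.01*i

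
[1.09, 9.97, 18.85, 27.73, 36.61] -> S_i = 1.09 + 8.88*i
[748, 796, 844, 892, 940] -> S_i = 748 + 48*i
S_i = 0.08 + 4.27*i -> [0.08, 4.35, 8.62, 12.89, 17.16]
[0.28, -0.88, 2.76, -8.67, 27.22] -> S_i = 0.28*(-3.14)^i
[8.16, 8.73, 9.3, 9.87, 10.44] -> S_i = 8.16 + 0.57*i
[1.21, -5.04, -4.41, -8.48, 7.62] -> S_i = Random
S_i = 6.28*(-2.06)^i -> [6.28, -12.94, 26.65, -54.9, 113.09]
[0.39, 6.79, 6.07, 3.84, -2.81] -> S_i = Random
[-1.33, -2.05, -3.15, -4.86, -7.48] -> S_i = -1.33*1.54^i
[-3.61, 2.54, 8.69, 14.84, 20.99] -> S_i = -3.61 + 6.15*i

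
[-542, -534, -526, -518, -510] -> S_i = -542 + 8*i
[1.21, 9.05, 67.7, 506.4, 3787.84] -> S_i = 1.21*7.48^i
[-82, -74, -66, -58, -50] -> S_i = -82 + 8*i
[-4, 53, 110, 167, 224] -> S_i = -4 + 57*i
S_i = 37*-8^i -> [37, -296, 2368, -18944, 151552]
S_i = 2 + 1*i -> [2, 3, 4, 5, 6]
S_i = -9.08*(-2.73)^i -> [-9.08, 24.79, -67.67, 184.75, -504.36]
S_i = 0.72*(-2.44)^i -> [0.72, -1.76, 4.29, -10.46, 25.52]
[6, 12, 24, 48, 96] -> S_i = 6*2^i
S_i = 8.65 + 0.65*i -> [8.65, 9.3, 9.95, 10.6, 11.25]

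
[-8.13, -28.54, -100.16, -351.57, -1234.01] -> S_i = -8.13*3.51^i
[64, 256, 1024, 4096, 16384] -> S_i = 64*4^i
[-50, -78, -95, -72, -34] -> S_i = Random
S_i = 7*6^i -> [7, 42, 252, 1512, 9072]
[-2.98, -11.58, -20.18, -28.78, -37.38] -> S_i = -2.98 + -8.60*i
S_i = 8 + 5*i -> [8, 13, 18, 23, 28]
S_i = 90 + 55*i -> [90, 145, 200, 255, 310]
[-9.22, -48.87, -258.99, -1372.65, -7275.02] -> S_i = -9.22*5.30^i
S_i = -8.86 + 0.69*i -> [-8.86, -8.17, -7.48, -6.79, -6.1]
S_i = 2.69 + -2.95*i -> [2.69, -0.26, -3.21, -6.16, -9.11]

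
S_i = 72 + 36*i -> [72, 108, 144, 180, 216]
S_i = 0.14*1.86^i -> [0.14, 0.26, 0.48, 0.9, 1.68]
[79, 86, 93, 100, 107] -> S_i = 79 + 7*i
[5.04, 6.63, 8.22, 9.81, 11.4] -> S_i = 5.04 + 1.59*i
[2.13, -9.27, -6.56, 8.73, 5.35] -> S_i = Random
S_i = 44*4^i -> [44, 176, 704, 2816, 11264]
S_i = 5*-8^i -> [5, -40, 320, -2560, 20480]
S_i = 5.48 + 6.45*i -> [5.48, 11.93, 18.38, 24.83, 31.28]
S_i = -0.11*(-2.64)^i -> [-0.11, 0.29, -0.77, 2.02, -5.34]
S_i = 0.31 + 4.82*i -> [0.31, 5.13, 9.95, 14.77, 19.59]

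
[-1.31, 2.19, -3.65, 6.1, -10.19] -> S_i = -1.31*(-1.67)^i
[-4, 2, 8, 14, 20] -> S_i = -4 + 6*i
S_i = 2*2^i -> [2, 4, 8, 16, 32]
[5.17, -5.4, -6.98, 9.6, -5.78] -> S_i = Random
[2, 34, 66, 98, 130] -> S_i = 2 + 32*i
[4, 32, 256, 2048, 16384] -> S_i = 4*8^i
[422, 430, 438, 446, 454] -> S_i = 422 + 8*i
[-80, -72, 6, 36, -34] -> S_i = Random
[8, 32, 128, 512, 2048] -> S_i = 8*4^i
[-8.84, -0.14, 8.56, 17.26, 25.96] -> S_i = -8.84 + 8.70*i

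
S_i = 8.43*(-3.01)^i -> [8.43, -25.37, 76.38, -229.89, 691.98]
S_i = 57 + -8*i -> [57, 49, 41, 33, 25]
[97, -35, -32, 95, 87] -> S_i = Random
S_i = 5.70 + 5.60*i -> [5.7, 11.3, 16.9, 22.5, 28.1]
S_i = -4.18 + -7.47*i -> [-4.18, -11.65, -19.12, -26.59, -34.06]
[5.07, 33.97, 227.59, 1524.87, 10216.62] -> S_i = 5.07*6.70^i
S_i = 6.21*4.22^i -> [6.21, 26.21, 110.59, 466.69, 1969.43]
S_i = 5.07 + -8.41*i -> [5.07, -3.34, -11.75, -20.16, -28.57]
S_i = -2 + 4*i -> [-2, 2, 6, 10, 14]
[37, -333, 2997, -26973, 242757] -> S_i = 37*-9^i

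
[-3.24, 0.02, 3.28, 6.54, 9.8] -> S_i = -3.24 + 3.26*i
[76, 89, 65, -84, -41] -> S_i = Random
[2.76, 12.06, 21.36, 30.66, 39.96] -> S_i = 2.76 + 9.30*i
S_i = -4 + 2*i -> [-4, -2, 0, 2, 4]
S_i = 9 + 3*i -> [9, 12, 15, 18, 21]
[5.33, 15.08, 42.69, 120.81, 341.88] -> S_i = 5.33*2.83^i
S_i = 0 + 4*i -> [0, 4, 8, 12, 16]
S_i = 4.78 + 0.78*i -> [4.78, 5.56, 6.34, 7.12, 7.9]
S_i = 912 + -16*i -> [912, 896, 880, 864, 848]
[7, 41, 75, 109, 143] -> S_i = 7 + 34*i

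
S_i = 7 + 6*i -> [7, 13, 19, 25, 31]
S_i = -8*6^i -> [-8, -48, -288, -1728, -10368]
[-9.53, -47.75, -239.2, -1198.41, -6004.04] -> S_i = -9.53*5.01^i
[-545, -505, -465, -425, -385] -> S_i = -545 + 40*i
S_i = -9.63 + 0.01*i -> [-9.63, -9.62, -9.61, -9.6, -9.59]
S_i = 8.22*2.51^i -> [8.22, 20.63, 51.79, 129.98, 326.26]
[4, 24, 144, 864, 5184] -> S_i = 4*6^i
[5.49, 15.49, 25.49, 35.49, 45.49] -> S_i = 5.49 + 10.00*i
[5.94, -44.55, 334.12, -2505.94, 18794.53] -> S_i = 5.94*(-7.50)^i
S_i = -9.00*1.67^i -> [-9.0, -15.03, -25.1, -41.92, -70.0]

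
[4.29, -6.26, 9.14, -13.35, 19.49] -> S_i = 4.29*(-1.46)^i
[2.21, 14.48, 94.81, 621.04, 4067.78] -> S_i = 2.21*6.55^i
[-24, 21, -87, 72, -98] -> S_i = Random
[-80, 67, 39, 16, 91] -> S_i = Random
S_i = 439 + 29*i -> [439, 468, 497, 526, 555]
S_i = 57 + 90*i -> [57, 147, 237, 327, 417]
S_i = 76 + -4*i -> [76, 72, 68, 64, 60]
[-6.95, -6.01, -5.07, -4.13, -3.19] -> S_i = -6.95 + 0.94*i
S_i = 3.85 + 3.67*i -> [3.85, 7.52, 11.19, 14.86, 18.53]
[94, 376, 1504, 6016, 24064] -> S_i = 94*4^i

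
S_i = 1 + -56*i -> [1, -55, -111, -167, -223]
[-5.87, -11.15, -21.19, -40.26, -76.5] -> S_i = -5.87*1.90^i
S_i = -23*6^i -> [-23, -138, -828, -4968, -29808]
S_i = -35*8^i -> [-35, -280, -2240, -17920, -143360]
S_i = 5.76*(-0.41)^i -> [5.76, -2.36, 0.97, -0.4, 0.16]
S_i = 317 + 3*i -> [317, 320, 323, 326, 329]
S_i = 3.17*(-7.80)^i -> [3.17, -24.73, 192.86, -1504.33, 11733.77]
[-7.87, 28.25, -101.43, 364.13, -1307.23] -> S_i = -7.87*(-3.59)^i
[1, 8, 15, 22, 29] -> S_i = 1 + 7*i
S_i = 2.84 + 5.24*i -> [2.84, 8.08, 13.32, 18.56, 23.8]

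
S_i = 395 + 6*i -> [395, 401, 407, 413, 419]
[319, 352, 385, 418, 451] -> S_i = 319 + 33*i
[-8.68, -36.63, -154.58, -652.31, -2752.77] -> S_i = -8.68*4.22^i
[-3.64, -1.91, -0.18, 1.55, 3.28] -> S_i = -3.64 + 1.73*i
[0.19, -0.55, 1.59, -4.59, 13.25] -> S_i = 0.19*(-2.89)^i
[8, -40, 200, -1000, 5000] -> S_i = 8*-5^i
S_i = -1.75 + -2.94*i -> [-1.75, -4.69, -7.63, -10.57, -13.51]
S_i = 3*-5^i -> [3, -15, 75, -375, 1875]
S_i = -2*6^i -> [-2, -12, -72, -432, -2592]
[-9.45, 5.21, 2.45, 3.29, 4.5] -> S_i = Random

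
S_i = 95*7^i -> [95, 665, 4655, 32585, 228095]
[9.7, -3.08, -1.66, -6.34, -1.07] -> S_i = Random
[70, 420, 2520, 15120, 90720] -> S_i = 70*6^i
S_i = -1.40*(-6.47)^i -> [-1.4, 9.06, -58.61, 379.18, -2453.27]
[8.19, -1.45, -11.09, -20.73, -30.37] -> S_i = 8.19 + -9.64*i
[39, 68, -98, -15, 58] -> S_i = Random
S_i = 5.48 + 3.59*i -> [5.48, 9.07, 12.66, 16.25, 19.84]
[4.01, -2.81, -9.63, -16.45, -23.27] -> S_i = 4.01 + -6.82*i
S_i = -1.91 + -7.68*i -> [-1.91, -9.59, -17.27, -24.95, -32.63]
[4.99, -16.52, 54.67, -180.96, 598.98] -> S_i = 4.99*(-3.31)^i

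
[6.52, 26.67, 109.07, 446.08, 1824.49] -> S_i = 6.52*4.09^i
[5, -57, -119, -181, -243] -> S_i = 5 + -62*i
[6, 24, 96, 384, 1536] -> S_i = 6*4^i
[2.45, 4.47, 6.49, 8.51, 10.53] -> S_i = 2.45 + 2.02*i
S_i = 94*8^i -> [94, 752, 6016, 48128, 385024]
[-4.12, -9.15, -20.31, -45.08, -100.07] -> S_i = -4.12*2.22^i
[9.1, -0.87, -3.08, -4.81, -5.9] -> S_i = Random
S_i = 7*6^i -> [7, 42, 252, 1512, 9072]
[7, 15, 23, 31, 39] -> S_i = 7 + 8*i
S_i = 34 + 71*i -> [34, 105, 176, 247, 318]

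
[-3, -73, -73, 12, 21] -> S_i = Random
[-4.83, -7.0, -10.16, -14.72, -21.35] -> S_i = -4.83*1.45^i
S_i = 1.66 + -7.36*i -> [1.66, -5.7, -13.06, -20.42, -27.78]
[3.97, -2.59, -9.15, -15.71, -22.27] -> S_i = 3.97 + -6.56*i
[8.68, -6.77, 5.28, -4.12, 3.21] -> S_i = 8.68*(-0.78)^i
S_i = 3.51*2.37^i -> [3.51, 8.32, 19.72, 46.73, 110.74]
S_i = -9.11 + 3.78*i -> [-9.11, -5.33, -1.55, 2.23, 6.01]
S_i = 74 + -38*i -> [74, 36, -2, -40, -78]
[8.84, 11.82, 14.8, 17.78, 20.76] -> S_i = 8.84 + 2.98*i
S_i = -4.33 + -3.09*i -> [-4.33, -7.42, -10.51, -13.6, -16.69]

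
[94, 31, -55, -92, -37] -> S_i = Random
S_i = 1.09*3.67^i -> [1.09, 4.0, 14.68, 53.88, 197.74]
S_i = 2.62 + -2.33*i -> [2.62, 0.29, -2.04, -4.37, -6.7]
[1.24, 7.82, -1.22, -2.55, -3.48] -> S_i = Random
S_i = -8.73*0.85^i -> [-8.73, -7.42, -6.31, -5.36, -4.56]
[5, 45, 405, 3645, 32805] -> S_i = 5*9^i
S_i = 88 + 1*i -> [88, 89, 90, 91, 92]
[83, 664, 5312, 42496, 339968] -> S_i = 83*8^i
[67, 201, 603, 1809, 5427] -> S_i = 67*3^i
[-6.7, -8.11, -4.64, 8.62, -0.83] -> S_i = Random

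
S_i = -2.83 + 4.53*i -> [-2.83, 1.7, 6.23, 10.76, 15.29]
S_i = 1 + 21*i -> [1, 22, 43, 64, 85]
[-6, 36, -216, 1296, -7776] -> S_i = -6*-6^i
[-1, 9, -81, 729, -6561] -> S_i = -1*-9^i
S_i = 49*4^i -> [49, 196, 784, 3136, 12544]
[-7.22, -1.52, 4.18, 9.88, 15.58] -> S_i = -7.22 + 5.70*i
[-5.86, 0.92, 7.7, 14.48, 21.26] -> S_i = -5.86 + 6.78*i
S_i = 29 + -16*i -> [29, 13, -3, -19, -35]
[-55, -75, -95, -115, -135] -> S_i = -55 + -20*i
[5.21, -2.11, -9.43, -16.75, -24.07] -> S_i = 5.21 + -7.32*i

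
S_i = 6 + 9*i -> [6, 15, 24, 33, 42]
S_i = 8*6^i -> [8, 48, 288, 1728, 10368]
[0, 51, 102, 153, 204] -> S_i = 0 + 51*i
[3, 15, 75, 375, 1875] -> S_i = 3*5^i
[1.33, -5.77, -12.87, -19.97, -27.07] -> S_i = 1.33 + -7.10*i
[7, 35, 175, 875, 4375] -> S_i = 7*5^i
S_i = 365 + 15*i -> [365, 380, 395, 410, 425]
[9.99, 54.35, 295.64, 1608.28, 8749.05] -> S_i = 9.99*5.44^i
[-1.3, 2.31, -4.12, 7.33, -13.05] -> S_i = -1.30*(-1.78)^i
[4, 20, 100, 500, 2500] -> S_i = 4*5^i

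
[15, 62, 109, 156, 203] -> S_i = 15 + 47*i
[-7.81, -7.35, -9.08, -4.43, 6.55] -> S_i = Random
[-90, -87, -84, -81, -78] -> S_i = -90 + 3*i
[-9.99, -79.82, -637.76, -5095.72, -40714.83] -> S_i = -9.99*7.99^i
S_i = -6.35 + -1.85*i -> [-6.35, -8.2, -10.05, -11.9, -13.75]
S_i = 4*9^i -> [4, 36, 324, 2916, 26244]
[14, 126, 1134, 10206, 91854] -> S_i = 14*9^i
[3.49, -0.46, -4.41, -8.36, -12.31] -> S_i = 3.49 + -3.95*i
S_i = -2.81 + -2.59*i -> [-2.81, -5.4, -7.99, -10.58, -13.17]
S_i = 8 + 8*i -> [8, 16, 24, 32, 40]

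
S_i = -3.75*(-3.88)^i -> [-3.75, 14.55, -56.45, 219.04, -849.88]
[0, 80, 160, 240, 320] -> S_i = 0 + 80*i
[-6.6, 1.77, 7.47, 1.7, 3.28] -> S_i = Random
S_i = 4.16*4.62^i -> [4.16, 19.22, 88.79, 410.22, 1895.23]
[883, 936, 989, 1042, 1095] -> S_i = 883 + 53*i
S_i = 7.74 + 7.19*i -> [7.74, 14.93, 22.12, 29.31, 36.5]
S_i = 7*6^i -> [7, 42, 252, 1512, 9072]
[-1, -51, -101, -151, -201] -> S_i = -1 + -50*i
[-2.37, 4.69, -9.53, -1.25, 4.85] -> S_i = Random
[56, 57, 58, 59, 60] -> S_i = 56 + 1*i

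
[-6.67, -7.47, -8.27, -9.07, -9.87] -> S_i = -6.67 + -0.80*i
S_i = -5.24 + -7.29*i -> [-5.24, -12.53, -19.82, -27.11, -34.4]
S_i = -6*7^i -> [-6, -42, -294, -2058, -14406]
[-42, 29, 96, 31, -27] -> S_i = Random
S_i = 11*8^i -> [11, 88, 704, 5632, 45056]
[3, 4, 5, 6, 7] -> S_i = 3 + 1*i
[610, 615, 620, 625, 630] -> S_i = 610 + 5*i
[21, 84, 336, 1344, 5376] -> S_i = 21*4^i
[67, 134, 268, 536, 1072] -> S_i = 67*2^i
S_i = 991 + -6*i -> [991, 985, 979, 973, 967]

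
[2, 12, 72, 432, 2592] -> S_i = 2*6^i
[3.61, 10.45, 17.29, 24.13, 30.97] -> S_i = 3.61 + 6.84*i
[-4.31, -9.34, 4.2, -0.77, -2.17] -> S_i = Random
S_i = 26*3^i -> [26, 78, 234, 702, 2106]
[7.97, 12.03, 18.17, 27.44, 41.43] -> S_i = 7.97*1.51^i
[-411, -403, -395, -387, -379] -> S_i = -411 + 8*i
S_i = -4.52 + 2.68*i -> [-4.52, -1.84, 0.84, 3.52, 6.2]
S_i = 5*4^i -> [5, 20, 80, 320, 1280]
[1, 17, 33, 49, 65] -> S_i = 1 + 16*i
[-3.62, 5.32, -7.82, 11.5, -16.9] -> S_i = -3.62*(-1.47)^i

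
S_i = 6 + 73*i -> [6, 79, 152, 225, 298]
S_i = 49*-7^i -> [49, -343, 2401, -16807, 117649]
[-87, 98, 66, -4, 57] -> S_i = Random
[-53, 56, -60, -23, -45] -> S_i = Random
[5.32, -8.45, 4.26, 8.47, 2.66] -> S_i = Random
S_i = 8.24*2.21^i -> [8.24, 18.21, 40.24, 88.94, 196.56]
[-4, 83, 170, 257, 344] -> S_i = -4 + 87*i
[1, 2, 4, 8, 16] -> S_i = 1*2^i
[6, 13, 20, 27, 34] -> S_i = 6 + 7*i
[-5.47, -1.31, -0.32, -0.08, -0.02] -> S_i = -5.47*0.24^i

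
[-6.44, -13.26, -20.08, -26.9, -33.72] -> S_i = -6.44 + -6.82*i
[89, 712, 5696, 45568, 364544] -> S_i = 89*8^i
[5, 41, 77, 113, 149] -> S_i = 5 + 36*i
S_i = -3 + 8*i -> [-3, 5, 13, 21, 29]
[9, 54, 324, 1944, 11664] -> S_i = 9*6^i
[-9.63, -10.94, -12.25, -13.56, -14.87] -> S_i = -9.63 + -1.31*i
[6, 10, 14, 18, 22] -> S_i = 6 + 4*i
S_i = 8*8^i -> [8, 64, 512, 4096, 32768]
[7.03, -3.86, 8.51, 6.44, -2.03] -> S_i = Random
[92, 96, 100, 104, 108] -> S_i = 92 + 4*i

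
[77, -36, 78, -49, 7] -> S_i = Random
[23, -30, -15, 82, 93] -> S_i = Random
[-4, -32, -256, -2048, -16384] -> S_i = -4*8^i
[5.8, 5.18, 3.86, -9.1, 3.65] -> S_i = Random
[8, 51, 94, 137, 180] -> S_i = 8 + 43*i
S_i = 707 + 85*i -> [707, 792, 877, 962, 1047]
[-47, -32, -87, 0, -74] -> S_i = Random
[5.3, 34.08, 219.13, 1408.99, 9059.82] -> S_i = 5.30*6.43^i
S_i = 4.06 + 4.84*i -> [4.06, 8.9, 13.74, 18.58, 23.42]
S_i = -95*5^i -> [-95, -475, -2375, -11875, -59375]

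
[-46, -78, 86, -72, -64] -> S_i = Random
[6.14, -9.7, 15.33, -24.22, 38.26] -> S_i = 6.14*(-1.58)^i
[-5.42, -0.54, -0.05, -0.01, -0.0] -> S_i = -5.42*0.10^i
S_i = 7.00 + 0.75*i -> [7.0, 7.75, 8.5, 9.25, 10.0]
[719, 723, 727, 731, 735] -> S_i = 719 + 4*i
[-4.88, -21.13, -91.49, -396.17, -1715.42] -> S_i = -4.88*4.33^i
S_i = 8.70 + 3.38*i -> [8.7, 12.08, 15.46, 18.84, 22.22]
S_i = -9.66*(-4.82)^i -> [-9.66, 46.56, -224.42, 1081.73, -5213.93]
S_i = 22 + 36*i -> [22, 58, 94, 130, 166]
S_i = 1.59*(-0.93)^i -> [1.59, -1.48, 1.38, -1.28, 1.19]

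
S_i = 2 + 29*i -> [2, 31, 60, 89, 118]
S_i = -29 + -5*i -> [-29, -34, -39, -44, -49]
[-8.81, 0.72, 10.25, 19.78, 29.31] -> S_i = -8.81 + 9.53*i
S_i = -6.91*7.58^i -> [-6.91, -52.38, -397.02, -3009.44, -22811.55]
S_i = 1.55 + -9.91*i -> [1.55, -8.36, -18.27, -28.18, -38.09]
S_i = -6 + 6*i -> [-6, 0, 6, 12, 18]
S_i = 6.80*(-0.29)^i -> [6.8, -1.97, 0.57, -0.17, 0.05]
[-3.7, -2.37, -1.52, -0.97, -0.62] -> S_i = -3.70*0.64^i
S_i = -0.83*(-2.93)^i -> [-0.83, 2.43, -7.13, 20.88, -61.17]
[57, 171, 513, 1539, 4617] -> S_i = 57*3^i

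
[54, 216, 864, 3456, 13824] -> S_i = 54*4^i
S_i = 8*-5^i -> [8, -40, 200, -1000, 5000]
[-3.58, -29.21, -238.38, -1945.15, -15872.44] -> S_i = -3.58*8.16^i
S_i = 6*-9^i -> [6, -54, 486, -4374, 39366]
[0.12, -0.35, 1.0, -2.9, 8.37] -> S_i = 0.12*(-2.89)^i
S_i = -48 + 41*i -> [-48, -7, 34, 75, 116]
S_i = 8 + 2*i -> [8, 10, 12, 14, 16]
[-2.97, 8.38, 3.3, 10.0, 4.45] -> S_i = Random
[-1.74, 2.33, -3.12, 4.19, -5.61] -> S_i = -1.74*(-1.34)^i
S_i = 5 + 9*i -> [5, 14, 23, 32, 41]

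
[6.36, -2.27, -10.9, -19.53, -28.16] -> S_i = 6.36 + -8.63*i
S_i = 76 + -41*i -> [76, 35, -6, -47, -88]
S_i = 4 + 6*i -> [4, 10, 16, 22, 28]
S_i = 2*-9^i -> [2, -18, 162, -1458, 13122]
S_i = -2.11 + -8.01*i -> [-2.11, -10.12, -18.13, -26.14, -34.15]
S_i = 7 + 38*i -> [7, 45, 83, 121, 159]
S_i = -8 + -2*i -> [-8, -10, -12, -14, -16]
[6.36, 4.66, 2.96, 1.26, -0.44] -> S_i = 6.36 + -1.70*i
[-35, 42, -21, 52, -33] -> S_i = Random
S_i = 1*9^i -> [1, 9, 81, 729, 6561]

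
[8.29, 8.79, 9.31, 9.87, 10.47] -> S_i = 8.29*1.06^i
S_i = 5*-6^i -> [5, -30, 180, -1080, 6480]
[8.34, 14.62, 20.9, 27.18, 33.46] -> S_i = 8.34 + 6.28*i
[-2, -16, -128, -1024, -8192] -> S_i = -2*8^i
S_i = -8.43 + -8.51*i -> [-8.43, -16.94, -25.45, -33.96, -42.47]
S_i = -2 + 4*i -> [-2, 2, 6, 10, 14]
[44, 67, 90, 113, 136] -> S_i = 44 + 23*i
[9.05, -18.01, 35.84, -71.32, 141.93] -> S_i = 9.05*(-1.99)^i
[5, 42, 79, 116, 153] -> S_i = 5 + 37*i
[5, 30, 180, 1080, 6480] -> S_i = 5*6^i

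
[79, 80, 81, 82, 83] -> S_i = 79 + 1*i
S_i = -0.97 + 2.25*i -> [-0.97, 1.28, 3.53, 5.78, 8.03]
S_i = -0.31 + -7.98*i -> [-0.31, -8.29, -16.27, -24.25, -32.23]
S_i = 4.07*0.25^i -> [4.07, 1.02, 0.25, 0.06, 0.02]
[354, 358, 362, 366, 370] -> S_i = 354 + 4*i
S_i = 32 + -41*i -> [32, -9, -50, -91, -132]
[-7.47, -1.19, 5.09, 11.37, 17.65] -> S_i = -7.47 + 6.28*i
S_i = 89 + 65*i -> [89, 154, 219, 284, 349]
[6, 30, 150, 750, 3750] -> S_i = 6*5^i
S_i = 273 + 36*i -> [273, 309, 345, 381, 417]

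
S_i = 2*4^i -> [2, 8, 32, 128, 512]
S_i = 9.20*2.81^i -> [9.2, 25.85, 72.64, 204.13, 573.61]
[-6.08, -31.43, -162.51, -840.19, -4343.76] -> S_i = -6.08*5.17^i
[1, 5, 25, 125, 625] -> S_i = 1*5^i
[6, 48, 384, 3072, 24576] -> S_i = 6*8^i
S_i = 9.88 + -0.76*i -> [9.88, 9.12, 8.36, 7.6, 6.84]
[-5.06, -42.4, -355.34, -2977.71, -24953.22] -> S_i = -5.06*8.38^i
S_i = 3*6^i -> [3, 18, 108, 648, 3888]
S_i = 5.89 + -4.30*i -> [5.89, 1.59, -2.71, -7.01, -11.31]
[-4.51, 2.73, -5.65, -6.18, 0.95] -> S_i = Random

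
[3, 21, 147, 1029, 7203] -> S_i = 3*7^i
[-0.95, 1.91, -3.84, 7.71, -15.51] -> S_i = -0.95*(-2.01)^i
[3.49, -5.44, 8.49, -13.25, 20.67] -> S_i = 3.49*(-1.56)^i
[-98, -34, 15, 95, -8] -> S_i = Random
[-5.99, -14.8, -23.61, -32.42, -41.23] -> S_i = -5.99 + -8.81*i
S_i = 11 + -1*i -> [11, 10, 9, 8, 7]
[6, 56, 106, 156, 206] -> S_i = 6 + 50*i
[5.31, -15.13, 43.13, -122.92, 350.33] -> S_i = 5.31*(-2.85)^i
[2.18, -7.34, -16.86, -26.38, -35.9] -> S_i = 2.18 + -9.52*i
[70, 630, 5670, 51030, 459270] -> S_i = 70*9^i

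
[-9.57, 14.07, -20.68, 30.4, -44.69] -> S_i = -9.57*(-1.47)^i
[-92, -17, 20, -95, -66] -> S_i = Random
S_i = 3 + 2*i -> [3, 5, 7, 9, 11]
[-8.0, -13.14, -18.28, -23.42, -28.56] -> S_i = -8.00 + -5.14*i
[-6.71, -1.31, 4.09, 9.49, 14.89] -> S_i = -6.71 + 5.40*i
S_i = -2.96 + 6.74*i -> [-2.96, 3.78, 10.52, 17.26, 24.0]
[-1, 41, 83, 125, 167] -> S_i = -1 + 42*i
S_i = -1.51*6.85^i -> [-1.51, -10.34, -70.85, -485.34, -3324.6]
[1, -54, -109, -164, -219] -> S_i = 1 + -55*i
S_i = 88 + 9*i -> [88, 97, 106, 115, 124]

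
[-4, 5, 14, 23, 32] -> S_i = -4 + 9*i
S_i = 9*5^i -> [9, 45, 225, 1125, 5625]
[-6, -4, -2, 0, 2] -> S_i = -6 + 2*i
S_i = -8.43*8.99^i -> [-8.43, -75.79, -681.31, -6125.01, -55063.82]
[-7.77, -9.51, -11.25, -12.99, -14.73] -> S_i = -7.77 + -1.74*i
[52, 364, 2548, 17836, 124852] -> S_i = 52*7^i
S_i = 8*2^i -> [8, 16, 32, 64, 128]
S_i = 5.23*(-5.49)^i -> [5.23, -28.71, 157.63, -865.4, 4751.07]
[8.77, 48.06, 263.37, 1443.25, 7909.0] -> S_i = 8.77*5.48^i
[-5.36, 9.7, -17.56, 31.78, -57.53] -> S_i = -5.36*(-1.81)^i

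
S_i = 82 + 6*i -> [82, 88, 94, 100, 106]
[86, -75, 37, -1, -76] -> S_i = Random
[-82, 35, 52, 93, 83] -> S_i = Random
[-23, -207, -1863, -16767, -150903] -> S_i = -23*9^i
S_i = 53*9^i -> [53, 477, 4293, 38637, 347733]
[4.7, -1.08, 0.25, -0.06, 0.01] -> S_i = 4.70*(-0.23)^i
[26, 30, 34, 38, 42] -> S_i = 26 + 4*i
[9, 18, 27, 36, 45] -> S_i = 9 + 9*i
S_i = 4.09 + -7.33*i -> [4.09, -3.24, -10.57, -17.9, -25.23]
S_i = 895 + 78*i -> [895, 973, 1051, 1129, 1207]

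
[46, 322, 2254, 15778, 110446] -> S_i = 46*7^i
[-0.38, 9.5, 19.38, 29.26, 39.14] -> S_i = -0.38 + 9.88*i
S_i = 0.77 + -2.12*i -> [0.77, -1.35, -3.47, -5.59, -7.71]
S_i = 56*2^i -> [56, 112, 224, 448, 896]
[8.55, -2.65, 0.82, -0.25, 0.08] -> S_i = 8.55*(-0.31)^i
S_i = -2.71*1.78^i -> [-2.71, -4.82, -8.59, -15.28, -27.21]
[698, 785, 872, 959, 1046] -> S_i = 698 + 87*i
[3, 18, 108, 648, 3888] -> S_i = 3*6^i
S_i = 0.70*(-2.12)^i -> [0.7, -1.48, 3.15, -6.67, 14.14]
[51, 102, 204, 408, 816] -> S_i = 51*2^i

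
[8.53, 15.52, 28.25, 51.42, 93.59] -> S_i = 8.53*1.82^i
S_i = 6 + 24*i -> [6, 30, 54, 78, 102]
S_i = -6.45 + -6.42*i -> [-6.45, -12.87, -19.29, -25.71, -32.13]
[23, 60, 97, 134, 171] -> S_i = 23 + 37*i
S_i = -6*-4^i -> [-6, 24, -96, 384, -1536]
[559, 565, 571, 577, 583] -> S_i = 559 + 6*i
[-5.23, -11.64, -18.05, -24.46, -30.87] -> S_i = -5.23 + -6.41*i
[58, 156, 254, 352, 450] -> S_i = 58 + 98*i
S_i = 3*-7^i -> [3, -21, 147, -1029, 7203]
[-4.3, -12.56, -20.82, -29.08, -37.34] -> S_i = -4.30 + -8.26*i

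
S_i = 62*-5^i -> [62, -310, 1550, -7750, 38750]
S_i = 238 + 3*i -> [238, 241, 244, 247, 250]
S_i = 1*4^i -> [1, 4, 16, 64, 256]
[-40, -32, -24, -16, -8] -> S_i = -40 + 8*i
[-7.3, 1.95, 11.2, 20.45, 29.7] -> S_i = -7.30 + 9.25*i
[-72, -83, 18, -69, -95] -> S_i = Random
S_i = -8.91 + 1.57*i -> [-8.91, -7.34, -5.77, -4.2, -2.63]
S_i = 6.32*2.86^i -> [6.32, 18.08, 51.7, 147.85, 422.85]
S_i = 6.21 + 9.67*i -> [6.21, 15.88, 25.55, 35.22, 44.89]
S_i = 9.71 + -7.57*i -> [9.71, 2.14, -5.43, -13.0, -20.57]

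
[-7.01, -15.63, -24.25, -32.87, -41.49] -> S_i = -7.01 + -8.62*i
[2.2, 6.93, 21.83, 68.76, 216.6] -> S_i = 2.20*3.15^i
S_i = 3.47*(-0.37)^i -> [3.47, -1.28, 0.48, -0.18, 0.07]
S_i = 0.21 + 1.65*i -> [0.21, 1.86, 3.51, 5.16, 6.81]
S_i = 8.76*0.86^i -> [8.76, 7.53, 6.48, 5.57, 4.79]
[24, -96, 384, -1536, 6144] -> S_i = 24*-4^i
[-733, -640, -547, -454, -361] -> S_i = -733 + 93*i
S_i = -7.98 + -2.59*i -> [-7.98, -10.57, -13.16, -15.75, -18.34]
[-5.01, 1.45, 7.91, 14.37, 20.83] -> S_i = -5.01 + 6.46*i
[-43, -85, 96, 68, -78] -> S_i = Random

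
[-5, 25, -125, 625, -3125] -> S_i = -5*-5^i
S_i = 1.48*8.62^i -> [1.48, 12.76, 109.97, 947.95, 8171.29]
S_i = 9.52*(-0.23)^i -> [9.52, -2.19, 0.5, -0.12, 0.03]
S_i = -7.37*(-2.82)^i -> [-7.37, 20.78, -58.61, 165.28, -466.08]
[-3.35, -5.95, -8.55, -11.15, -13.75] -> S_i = -3.35 + -2.60*i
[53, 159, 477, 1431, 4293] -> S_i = 53*3^i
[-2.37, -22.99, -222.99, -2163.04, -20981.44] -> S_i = -2.37*9.70^i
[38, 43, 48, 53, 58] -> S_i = 38 + 5*i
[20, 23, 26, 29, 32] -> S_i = 20 + 3*i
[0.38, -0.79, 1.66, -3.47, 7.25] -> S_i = 0.38*(-2.09)^i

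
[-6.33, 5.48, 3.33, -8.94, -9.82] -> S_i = Random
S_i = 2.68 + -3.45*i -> [2.68, -0.77, -4.22, -7.67, -11.12]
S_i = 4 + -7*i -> [4, -3, -10, -17, -24]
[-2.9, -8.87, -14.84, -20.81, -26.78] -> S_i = -2.90 + -5.97*i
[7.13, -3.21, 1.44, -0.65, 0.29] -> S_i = 7.13*(-0.45)^i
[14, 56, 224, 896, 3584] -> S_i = 14*4^i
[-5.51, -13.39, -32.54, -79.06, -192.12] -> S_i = -5.51*2.43^i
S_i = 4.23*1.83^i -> [4.23, 7.74, 14.17, 25.92, 47.44]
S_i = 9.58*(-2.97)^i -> [9.58, -28.45, 84.5, -250.98, 745.4]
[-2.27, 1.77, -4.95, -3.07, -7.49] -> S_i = Random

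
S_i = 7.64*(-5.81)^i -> [7.64, -44.39, 257.9, -1498.38, 8705.58]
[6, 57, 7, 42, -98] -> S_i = Random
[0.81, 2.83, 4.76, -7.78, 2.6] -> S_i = Random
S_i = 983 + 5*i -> [983, 988, 993, 998, 1003]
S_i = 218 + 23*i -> [218, 241, 264, 287, 310]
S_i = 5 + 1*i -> [5, 6, 7, 8, 9]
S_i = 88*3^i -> [88, 264, 792, 2376, 7128]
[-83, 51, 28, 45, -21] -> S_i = Random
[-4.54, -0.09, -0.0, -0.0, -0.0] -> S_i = -4.54*0.02^i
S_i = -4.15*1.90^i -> [-4.15, -7.89, -14.98, -28.46, -54.08]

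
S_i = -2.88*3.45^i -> [-2.88, -9.94, -34.28, -118.26, -408.01]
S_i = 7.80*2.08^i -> [7.8, 16.22, 33.75, 70.19, 146.0]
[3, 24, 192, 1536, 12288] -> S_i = 3*8^i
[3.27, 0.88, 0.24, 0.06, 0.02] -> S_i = 3.27*0.27^i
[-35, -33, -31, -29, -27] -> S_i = -35 + 2*i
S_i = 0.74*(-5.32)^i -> [0.74, -3.94, 20.94, -111.42, 592.76]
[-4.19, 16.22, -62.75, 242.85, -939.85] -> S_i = -4.19*(-3.87)^i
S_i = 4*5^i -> [4, 20, 100, 500, 2500]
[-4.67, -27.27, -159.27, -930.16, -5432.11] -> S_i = -4.67*5.84^i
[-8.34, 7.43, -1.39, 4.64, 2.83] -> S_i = Random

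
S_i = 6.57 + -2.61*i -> [6.57, 3.96, 1.35, -1.26, -3.87]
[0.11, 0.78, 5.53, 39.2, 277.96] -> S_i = 0.11*7.09^i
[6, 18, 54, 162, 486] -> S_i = 6*3^i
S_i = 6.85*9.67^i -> [6.85, 66.24, 640.54, 6193.98, 59895.81]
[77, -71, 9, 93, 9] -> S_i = Random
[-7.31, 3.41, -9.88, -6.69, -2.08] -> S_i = Random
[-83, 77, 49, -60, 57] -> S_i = Random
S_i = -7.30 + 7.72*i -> [-7.3, 0.42, 8.14, 15.86, 23.58]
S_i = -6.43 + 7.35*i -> [-6.43, 0.92, 8.27, 15.62, 22.97]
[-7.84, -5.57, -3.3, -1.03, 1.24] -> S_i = -7.84 + 2.27*i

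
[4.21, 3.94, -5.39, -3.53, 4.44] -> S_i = Random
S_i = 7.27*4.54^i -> [7.27, 33.01, 149.85, 680.3, 3088.57]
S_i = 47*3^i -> [47, 141, 423, 1269, 3807]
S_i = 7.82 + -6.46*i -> [7.82, 1.36, -5.1, -11.56, -18.02]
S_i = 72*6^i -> [72, 432, 2592, 15552, 93312]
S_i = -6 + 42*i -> [-6, 36, 78, 120, 162]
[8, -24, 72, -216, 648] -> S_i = 8*-3^i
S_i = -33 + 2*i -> [-33, -31, -29, -27, -25]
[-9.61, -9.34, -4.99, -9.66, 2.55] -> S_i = Random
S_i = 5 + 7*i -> [5, 12, 19, 26, 33]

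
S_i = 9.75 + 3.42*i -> [9.75, 13.17, 16.59, 20.01, 23.43]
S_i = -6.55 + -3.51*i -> [-6.55, -10.06, -13.57, -17.08, -20.59]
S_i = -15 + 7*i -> [-15, -8, -1, 6, 13]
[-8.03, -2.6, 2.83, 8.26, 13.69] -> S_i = -8.03 + 5.43*i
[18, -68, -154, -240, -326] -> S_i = 18 + -86*i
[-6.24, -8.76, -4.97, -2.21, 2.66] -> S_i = Random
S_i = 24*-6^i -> [24, -144, 864, -5184, 31104]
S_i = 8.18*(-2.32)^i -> [8.18, -18.98, 44.03, -102.15, 236.98]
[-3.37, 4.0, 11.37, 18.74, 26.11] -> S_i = -3.37 + 7.37*i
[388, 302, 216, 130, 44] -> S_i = 388 + -86*i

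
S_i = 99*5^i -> [99, 495, 2475, 12375, 61875]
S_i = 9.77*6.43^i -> [9.77, 62.82, 403.94, 2597.33, 16700.85]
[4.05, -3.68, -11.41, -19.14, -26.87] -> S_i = 4.05 + -7.73*i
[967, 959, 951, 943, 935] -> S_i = 967 + -8*i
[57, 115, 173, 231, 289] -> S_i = 57 + 58*i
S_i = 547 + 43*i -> [547, 590, 633, 676, 719]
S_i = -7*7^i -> [-7, -49, -343, -2401, -16807]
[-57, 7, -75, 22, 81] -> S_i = Random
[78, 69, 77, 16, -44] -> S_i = Random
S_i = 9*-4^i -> [9, -36, 144, -576, 2304]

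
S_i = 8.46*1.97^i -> [8.46, 16.67, 32.83, 64.68, 127.42]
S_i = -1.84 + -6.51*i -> [-1.84, -8.35, -14.86, -21.37, -27.88]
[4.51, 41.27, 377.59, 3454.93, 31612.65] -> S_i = 4.51*9.15^i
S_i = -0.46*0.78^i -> [-0.46, -0.36, -0.28, -0.22, -0.17]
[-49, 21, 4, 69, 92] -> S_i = Random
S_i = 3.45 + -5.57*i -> [3.45, -2.12, -7.69, -13.26, -18.83]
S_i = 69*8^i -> [69, 552, 4416, 35328, 282624]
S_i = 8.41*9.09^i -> [8.41, 76.45, 694.9, 6316.66, 57418.46]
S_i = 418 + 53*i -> [418, 471, 524, 577, 630]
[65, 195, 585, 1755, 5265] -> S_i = 65*3^i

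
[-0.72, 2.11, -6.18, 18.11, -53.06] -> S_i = -0.72*(-2.93)^i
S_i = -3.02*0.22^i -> [-3.02, -0.66, -0.15, -0.03, -0.01]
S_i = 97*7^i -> [97, 679, 4753, 33271, 232897]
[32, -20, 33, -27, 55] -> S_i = Random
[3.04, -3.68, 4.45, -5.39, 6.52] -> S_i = 3.04*(-1.21)^i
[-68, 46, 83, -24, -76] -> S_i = Random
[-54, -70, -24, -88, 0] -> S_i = Random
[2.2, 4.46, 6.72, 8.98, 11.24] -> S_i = 2.20 + 2.26*i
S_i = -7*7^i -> [-7, -49, -343, -2401, -16807]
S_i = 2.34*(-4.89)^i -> [2.34, -11.44, 55.95, -273.62, 1337.99]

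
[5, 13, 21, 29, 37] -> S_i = 5 + 8*i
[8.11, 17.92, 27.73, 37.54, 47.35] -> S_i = 8.11 + 9.81*i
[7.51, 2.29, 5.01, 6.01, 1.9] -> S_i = Random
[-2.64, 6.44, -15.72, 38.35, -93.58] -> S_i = -2.64*(-2.44)^i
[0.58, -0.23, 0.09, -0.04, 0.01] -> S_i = 0.58*(-0.40)^i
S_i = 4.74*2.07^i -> [4.74, 9.81, 20.31, 42.04, 87.03]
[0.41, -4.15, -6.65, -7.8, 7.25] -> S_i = Random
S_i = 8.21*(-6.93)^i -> [8.21, -56.9, 394.28, -2732.39, 18935.47]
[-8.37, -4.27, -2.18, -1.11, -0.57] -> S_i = -8.37*0.51^i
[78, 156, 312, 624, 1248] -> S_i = 78*2^i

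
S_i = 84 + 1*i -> [84, 85, 86, 87, 88]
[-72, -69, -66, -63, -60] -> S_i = -72 + 3*i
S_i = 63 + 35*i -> [63, 98, 133, 168, 203]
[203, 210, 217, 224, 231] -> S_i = 203 + 7*i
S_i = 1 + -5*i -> [1, -4, -9, -14, -19]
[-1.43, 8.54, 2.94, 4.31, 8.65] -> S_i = Random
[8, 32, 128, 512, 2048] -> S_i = 8*4^i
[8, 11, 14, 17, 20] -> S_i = 8 + 3*i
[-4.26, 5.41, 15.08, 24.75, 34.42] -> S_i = -4.26 + 9.67*i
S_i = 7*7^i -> [7, 49, 343, 2401, 16807]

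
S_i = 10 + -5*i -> [10, 5, 0, -5, -10]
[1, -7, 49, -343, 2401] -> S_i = 1*-7^i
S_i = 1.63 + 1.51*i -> [1.63, 3.14, 4.65, 6.16, 7.67]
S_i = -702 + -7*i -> [-702, -709, -716, -723, -730]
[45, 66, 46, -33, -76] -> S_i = Random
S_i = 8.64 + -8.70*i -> [8.64, -0.06, -8.76, -17.46, -26.16]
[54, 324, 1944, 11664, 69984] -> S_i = 54*6^i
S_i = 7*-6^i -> [7, -42, 252, -1512, 9072]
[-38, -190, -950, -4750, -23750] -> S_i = -38*5^i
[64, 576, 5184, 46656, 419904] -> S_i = 64*9^i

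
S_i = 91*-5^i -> [91, -455, 2275, -11375, 56875]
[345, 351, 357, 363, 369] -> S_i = 345 + 6*i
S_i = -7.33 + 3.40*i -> [-7.33, -3.93, -0.53, 2.87, 6.27]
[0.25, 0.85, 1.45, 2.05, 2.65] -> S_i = 0.25 + 0.60*i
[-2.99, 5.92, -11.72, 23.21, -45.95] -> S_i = -2.99*(-1.98)^i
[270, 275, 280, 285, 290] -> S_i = 270 + 5*i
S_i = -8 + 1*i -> [-8, -7, -6, -5, -4]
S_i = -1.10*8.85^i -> [-1.1, -9.74, -86.15, -762.47, -6747.86]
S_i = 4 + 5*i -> [4, 9, 14, 19, 24]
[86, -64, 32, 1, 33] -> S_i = Random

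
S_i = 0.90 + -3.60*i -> [0.9, -2.7, -6.3, -9.9, -13.5]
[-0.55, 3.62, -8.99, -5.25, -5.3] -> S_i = Random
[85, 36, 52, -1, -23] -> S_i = Random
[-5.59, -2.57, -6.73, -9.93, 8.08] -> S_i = Random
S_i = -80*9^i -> [-80, -720, -6480, -58320, -524880]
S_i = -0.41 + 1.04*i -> [-0.41, 0.63, 1.67, 2.71, 3.75]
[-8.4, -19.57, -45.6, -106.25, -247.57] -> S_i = -8.40*2.33^i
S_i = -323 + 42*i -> [-323, -281, -239, -197, -155]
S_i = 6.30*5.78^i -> [6.3, 36.41, 210.47, 1216.53, 7031.56]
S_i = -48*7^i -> [-48, -336, -2352, -16464, -115248]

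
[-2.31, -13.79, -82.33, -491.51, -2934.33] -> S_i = -2.31*5.97^i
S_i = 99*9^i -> [99, 891, 8019, 72171, 649539]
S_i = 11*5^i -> [11, 55, 275, 1375, 6875]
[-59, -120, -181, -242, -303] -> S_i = -59 + -61*i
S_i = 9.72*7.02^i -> [9.72, 68.23, 479.01, 3362.62, 23605.58]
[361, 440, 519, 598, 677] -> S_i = 361 + 79*i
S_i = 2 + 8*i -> [2, 10, 18, 26, 34]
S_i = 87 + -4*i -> [87, 83, 79, 75, 71]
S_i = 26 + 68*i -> [26, 94, 162, 230, 298]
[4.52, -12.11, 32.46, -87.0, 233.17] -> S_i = 4.52*(-2.68)^i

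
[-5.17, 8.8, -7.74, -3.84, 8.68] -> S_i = Random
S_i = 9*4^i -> [9, 36, 144, 576, 2304]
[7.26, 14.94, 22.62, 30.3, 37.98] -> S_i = 7.26 + 7.68*i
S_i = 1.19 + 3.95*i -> [1.19, 5.14, 9.09, 13.04, 16.99]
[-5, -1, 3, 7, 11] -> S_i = -5 + 4*i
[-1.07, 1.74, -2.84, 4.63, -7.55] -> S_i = -1.07*(-1.63)^i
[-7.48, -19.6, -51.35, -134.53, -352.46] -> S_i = -7.48*2.62^i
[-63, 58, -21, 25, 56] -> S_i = Random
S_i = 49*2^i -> [49, 98, 196, 392, 784]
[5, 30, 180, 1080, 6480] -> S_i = 5*6^i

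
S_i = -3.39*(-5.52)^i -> [-3.39, 18.71, -103.29, 570.19, -3147.43]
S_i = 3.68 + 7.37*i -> [3.68, 11.05, 18.42, 25.79, 33.16]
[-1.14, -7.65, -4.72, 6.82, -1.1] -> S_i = Random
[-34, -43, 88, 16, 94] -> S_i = Random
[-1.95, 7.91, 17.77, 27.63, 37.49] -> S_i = -1.95 + 9.86*i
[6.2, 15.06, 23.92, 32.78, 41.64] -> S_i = 6.20 + 8.86*i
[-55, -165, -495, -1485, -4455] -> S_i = -55*3^i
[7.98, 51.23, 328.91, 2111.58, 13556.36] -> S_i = 7.98*6.42^i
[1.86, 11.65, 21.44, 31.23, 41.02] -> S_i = 1.86 + 9.79*i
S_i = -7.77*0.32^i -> [-7.77, -2.49, -0.8, -0.25, -0.08]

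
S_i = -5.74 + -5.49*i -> [-5.74, -11.23, -16.72, -22.21, -27.7]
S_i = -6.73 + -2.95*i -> [-6.73, -9.68, -12.63, -15.58, -18.53]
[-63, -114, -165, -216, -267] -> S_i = -63 + -51*i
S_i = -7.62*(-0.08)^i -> [-7.62, 0.61, -0.05, 0.0, -0.0]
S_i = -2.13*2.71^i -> [-2.13, -5.77, -15.64, -42.39, -114.88]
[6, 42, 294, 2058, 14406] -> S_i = 6*7^i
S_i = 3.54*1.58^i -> [3.54, 5.59, 8.84, 13.96, 22.06]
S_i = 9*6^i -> [9, 54, 324, 1944, 11664]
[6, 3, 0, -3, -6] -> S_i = 6 + -3*i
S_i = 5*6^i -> [5, 30, 180, 1080, 6480]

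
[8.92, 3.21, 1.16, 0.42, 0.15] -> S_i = 8.92*0.36^i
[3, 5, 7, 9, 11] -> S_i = 3 + 2*i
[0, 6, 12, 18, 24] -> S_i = 0 + 6*i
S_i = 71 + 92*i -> [71, 163, 255, 347, 439]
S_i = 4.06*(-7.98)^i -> [4.06, -32.4, 258.54, -2063.17, 16464.08]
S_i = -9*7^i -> [-9, -63, -441, -3087, -21609]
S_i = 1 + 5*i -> [1, 6, 11, 16, 21]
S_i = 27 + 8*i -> [27, 35, 43, 51, 59]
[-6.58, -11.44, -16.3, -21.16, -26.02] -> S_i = -6.58 + -4.86*i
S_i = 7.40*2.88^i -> [7.4, 21.31, 61.38, 176.77, 509.1]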